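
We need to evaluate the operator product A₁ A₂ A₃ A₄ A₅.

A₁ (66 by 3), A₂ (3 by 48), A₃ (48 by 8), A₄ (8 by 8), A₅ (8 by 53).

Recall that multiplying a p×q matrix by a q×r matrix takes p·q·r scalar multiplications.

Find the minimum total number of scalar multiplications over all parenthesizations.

Adjacent pairs: A₁A₂ = 66·3·48 = 9504; A₂A₃ = 3·48·8 = 1152; A₃A₄ = 48·8·8 = 3072; A₄A₅ = 8·8·53 = 3392.
Length 3: A₁..A₃: k=1: 0+1152+66·3·8=2736; k=2: 9504+0+66·48·8=34848 → min 2736 | A₂..A₄: k=2: 0+3072+3·48·8=4224; k=3: 1152+0+3·8·8=1344 → min 1344 | A₃..A₅: k=3: 0+3392+48·8·53=23744; k=4: 3072+0+48·8·53=23424 → min 23424.
Length 4: A₁..A₄: k=1: 0+1344+66·3·8=2928; k=2: 9504+3072+66·48·8=37920; k=3: 2736+0+66·8·8=6960 → min 2928 | A₂..A₅: k=2: 0+23424+3·48·53=31056; k=3: 1152+3392+3·8·53=5816; k=4: 1344+0+3·8·53=2616 → min 2616.
Length 5: A₁..A₅: k=1: 0+2616+66·3·53=13110; k=2: 9504+23424+66·48·53=200832; k=3: 2736+3392+66·8·53=34112; k=4: 2928+0+66·8·53=30912 → min 13110.
Optimal order: (A₁ (((A₂ A₃) A₄) A₅)) with cost 13110.

13110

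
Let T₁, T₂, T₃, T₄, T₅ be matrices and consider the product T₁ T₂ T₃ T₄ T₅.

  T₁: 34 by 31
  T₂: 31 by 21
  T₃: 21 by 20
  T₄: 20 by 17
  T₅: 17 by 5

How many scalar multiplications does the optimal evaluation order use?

Adjacent pairs: T₁T₂ = 34·31·21 = 22134; T₂T₃ = 31·21·20 = 13020; T₃T₄ = 21·20·17 = 7140; T₄T₅ = 20·17·5 = 1700.
Length 3: T₁..T₃: k=1: 0+13020+34·31·20=34100; k=2: 22134+0+34·21·20=36414 → min 34100 | T₂..T₄: k=2: 0+7140+31·21·17=18207; k=3: 13020+0+31·20·17=23560 → min 18207 | T₃..T₅: k=3: 0+1700+21·20·5=3800; k=4: 7140+0+21·17·5=8925 → min 3800.
Length 4: T₁..T₄: k=1: 0+18207+34·31·17=36125; k=2: 22134+7140+34·21·17=41412; k=3: 34100+0+34·20·17=45660 → min 36125 | T₂..T₅: k=2: 0+3800+31·21·5=7055; k=3: 13020+1700+31·20·5=17820; k=4: 18207+0+31·17·5=20842 → min 7055.
Length 5: T₁..T₅: k=1: 0+7055+34·31·5=12325; k=2: 22134+3800+34·21·5=29504; k=3: 34100+1700+34·20·5=39200; k=4: 36125+0+34·17·5=39015 → min 12325.
Optimal order: (T₁ (T₂ (T₃ (T₄ T₅)))) with cost 12325.

12325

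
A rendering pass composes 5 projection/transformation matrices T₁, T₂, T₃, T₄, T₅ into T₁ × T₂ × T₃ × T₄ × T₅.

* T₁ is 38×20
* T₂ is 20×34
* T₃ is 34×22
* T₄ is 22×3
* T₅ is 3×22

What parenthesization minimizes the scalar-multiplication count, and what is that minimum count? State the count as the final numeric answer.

Adjacent pairs: T₁T₂ = 38·20·34 = 25840; T₂T₃ = 20·34·22 = 14960; T₃T₄ = 34·22·3 = 2244; T₄T₅ = 22·3·22 = 1452.
Length 3: T₁..T₃: k=1: 0+14960+38·20·22=31680; k=2: 25840+0+38·34·22=54264 → min 31680 | T₂..T₄: k=2: 0+2244+20·34·3=4284; k=3: 14960+0+20·22·3=16280 → min 4284 | T₃..T₅: k=3: 0+1452+34·22·22=17908; k=4: 2244+0+34·3·22=4488 → min 4488.
Length 4: T₁..T₄: k=1: 0+4284+38·20·3=6564; k=2: 25840+2244+38·34·3=31960; k=3: 31680+0+38·22·3=34188 → min 6564 | T₂..T₅: k=2: 0+4488+20·34·22=19448; k=3: 14960+1452+20·22·22=26092; k=4: 4284+0+20·3·22=5604 → min 5604.
Length 5: T₁..T₅: k=1: 0+5604+38·20·22=22324; k=2: 25840+4488+38·34·22=58752; k=3: 31680+1452+38·22·22=51524; k=4: 6564+0+38·3·22=9072 → min 9072.
Optimal parenthesization: ((T₁ × (T₂ × (T₃ × T₄))) × T₅) with cost 9072.

9072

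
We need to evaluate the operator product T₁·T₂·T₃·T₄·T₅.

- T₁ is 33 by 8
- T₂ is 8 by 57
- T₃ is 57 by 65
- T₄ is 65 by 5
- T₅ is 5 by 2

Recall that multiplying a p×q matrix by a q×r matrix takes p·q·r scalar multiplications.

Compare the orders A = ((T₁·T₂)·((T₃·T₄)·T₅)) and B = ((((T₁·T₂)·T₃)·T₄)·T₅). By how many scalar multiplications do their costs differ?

Order A = ((T₁·T₂)·((T₃·T₄)·T₅)): (T₁·T₂): 33×8 by 8×57 → 33×57, cost 33·8·57 = 15048; (T₃·T₄): 57×65 by 65×5 → 57×5, cost 57·65·5 = 18525; ((T₃·T₄)·T₅): 57×5 by 5×2 → 57×2, cost 57·5·2 = 570; cumulative 19095; ((T₁·T₂)·((T₃·T₄)·T₅)): 33×57 by 57×2 → 33×2, cost 33·57·2 = 3762; cumulative 37905. Total 37905.
Order B = ((((T₁·T₂)·T₃)·T₄)·T₅): (T₁·T₂): 33×8 by 8×57 → 33×57, cost 33·8·57 = 15048; ((T₁·T₂)·T₃): 33×57 by 57×65 → 33×65, cost 33·57·65 = 122265; cumulative 137313; (((T₁·T₂)·T₃)·T₄): 33×65 by 65×5 → 33×5, cost 33·65·5 = 10725; cumulative 148038; ((((T₁·T₂)·T₃)·T₄)·T₅): 33×5 by 5×2 → 33×2, cost 33·5·2 = 330; cumulative 148368. Total 148368.
Difference: |37905 − 148368| = 110463.

110463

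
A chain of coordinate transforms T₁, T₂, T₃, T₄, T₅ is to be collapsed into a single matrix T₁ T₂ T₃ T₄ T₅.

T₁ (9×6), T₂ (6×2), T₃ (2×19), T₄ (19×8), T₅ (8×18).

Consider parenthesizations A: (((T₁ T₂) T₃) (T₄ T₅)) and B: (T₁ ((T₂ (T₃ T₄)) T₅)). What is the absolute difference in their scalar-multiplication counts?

Order A = (((T₁ T₂) T₃) (T₄ T₅)): (T₁ T₂): 9×6 by 6×2 → 9×2, cost 9·6·2 = 108; ((T₁ T₂) T₃): 9×2 by 2×19 → 9×19, cost 9·2·19 = 342; cumulative 450; (T₄ T₅): 19×8 by 8×18 → 19×18, cost 19·8·18 = 2736; (((T₁ T₂) T₃) (T₄ T₅)): 9×19 by 19×18 → 9×18, cost 9·19·18 = 3078; cumulative 6264. Total 6264.
Order B = (T₁ ((T₂ (T₃ T₄)) T₅)): (T₃ T₄): 2×19 by 19×8 → 2×8, cost 2·19·8 = 304; (T₂ (T₃ T₄)): 6×2 by 2×8 → 6×8, cost 6·2·8 = 96; cumulative 400; ((T₂ (T₃ T₄)) T₅): 6×8 by 8×18 → 6×18, cost 6·8·18 = 864; cumulative 1264; (T₁ ((T₂ (T₃ T₄)) T₅)): 9×6 by 6×18 → 9×18, cost 9·6·18 = 972; cumulative 2236. Total 2236.
Difference: |6264 − 2236| = 4028.

4028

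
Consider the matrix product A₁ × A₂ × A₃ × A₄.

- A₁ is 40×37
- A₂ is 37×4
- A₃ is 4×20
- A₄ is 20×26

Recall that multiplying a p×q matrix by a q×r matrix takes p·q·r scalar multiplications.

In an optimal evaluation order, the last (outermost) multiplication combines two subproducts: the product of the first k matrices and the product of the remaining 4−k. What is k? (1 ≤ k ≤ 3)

2

Adjacent pairs: A₁A₂ = 40·37·4 = 5920; A₂A₃ = 37·4·20 = 2960; A₃A₄ = 4·20·26 = 2080.
Length 3: A₁..A₃: k=1: 0+2960+40·37·20=32560; k=2: 5920+0+40·4·20=9120 → min 9120 | A₂..A₄: k=2: 0+2080+37·4·26=5928; k=3: 2960+0+37·20·26=22200 → min 5928.
Top-level splits: k=1: (A₁..A₁)·(A₂..A₄) → 0+5928+40·37·26 = 44408; k=2: (A₁..A₂)·(A₃..A₄) → 5920+2080+40·4·26 = 12160; k=3: (A₁..A₃)·(A₄..A₄) → 9120+0+40·20·26 = 29920.
Best split is after A₂, i.e. k = 2.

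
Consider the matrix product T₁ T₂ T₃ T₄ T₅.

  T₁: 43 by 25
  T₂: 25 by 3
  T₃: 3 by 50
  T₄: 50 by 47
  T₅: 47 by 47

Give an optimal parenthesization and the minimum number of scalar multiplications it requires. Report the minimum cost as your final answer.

22965

Adjacent pairs: T₁T₂ = 43·25·3 = 3225; T₂T₃ = 25·3·50 = 3750; T₃T₄ = 3·50·47 = 7050; T₄T₅ = 50·47·47 = 110450.
Length 3: T₁..T₃: k=1: 0+3750+43·25·50=57500; k=2: 3225+0+43·3·50=9675 → min 9675 | T₂..T₄: k=2: 0+7050+25·3·47=10575; k=3: 3750+0+25·50·47=62500 → min 10575 | T₃..T₅: k=3: 0+110450+3·50·47=117500; k=4: 7050+0+3·47·47=13677 → min 13677.
Length 4: T₁..T₄: k=1: 0+10575+43·25·47=61100; k=2: 3225+7050+43·3·47=16338; k=3: 9675+0+43·50·47=110725 → min 16338 | T₂..T₅: k=2: 0+13677+25·3·47=17202; k=3: 3750+110450+25·50·47=172950; k=4: 10575+0+25·47·47=65800 → min 17202.
Length 5: T₁..T₅: k=1: 0+17202+43·25·47=67727; k=2: 3225+13677+43·3·47=22965; k=3: 9675+110450+43·50·47=221175; k=4: 16338+0+43·47·47=111325 → min 22965.
Optimal parenthesization: ((T₁ T₂) ((T₃ T₄) T₅)) with cost 22965.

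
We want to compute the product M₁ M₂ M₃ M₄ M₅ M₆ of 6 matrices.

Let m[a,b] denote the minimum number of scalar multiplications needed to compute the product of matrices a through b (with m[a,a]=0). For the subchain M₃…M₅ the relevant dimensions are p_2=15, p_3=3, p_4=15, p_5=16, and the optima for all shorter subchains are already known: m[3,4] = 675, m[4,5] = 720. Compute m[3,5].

1440

m[3,5] = min over k∈[3,4] of m[3,k]+m[k+1,5]+p_{2}·p_k·p_{5}.
k=3: 0 + 720 + 15·3·16 = 1440; k=4: 675 + 0 + 15·15·16 = 4275.
Minimum: 1440 at k=3.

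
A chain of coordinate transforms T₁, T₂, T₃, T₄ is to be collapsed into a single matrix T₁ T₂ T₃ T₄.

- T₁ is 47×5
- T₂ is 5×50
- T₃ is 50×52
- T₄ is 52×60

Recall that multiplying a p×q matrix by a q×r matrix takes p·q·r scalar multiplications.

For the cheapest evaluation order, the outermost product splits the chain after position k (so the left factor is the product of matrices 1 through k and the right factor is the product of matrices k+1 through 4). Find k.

Adjacent pairs: T₁T₂ = 47·5·50 = 11750; T₂T₃ = 5·50·52 = 13000; T₃T₄ = 50·52·60 = 156000.
Length 3: T₁..T₃: k=1: 0+13000+47·5·52=25220; k=2: 11750+0+47·50·52=133950 → min 25220 | T₂..T₄: k=2: 0+156000+5·50·60=171000; k=3: 13000+0+5·52·60=28600 → min 28600.
Top-level splits: k=1: (T₁..T₁)·(T₂..T₄) → 0+28600+47·5·60 = 42700; k=2: (T₁..T₂)·(T₃..T₄) → 11750+156000+47·50·60 = 308750; k=3: (T₁..T₃)·(T₄..T₄) → 25220+0+47·52·60 = 171860.
Best split is after T₁, i.e. k = 1.

1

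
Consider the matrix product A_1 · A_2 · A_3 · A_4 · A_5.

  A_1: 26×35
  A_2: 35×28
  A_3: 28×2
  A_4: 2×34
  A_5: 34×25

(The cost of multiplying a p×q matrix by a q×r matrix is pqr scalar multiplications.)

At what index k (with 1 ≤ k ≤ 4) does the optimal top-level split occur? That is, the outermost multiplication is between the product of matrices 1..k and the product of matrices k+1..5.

Adjacent pairs: A_1A_2 = 26·35·28 = 25480; A_2A_3 = 35·28·2 = 1960; A_3A_4 = 28·2·34 = 1904; A_4A_5 = 2·34·25 = 1700.
Length 3: A_1..A_3: k=1: 0+1960+26·35·2=3780; k=2: 25480+0+26·28·2=26936 → min 3780 | A_2..A_4: k=2: 0+1904+35·28·34=35224; k=3: 1960+0+35·2·34=4340 → min 4340 | A_3..A_5: k=3: 0+1700+28·2·25=3100; k=4: 1904+0+28·34·25=25704 → min 3100.
Length 4: A_1..A_4: k=1: 0+4340+26·35·34=35280; k=2: 25480+1904+26·28·34=52136; k=3: 3780+0+26·2·34=5548 → min 5548 | A_2..A_5: k=2: 0+3100+35·28·25=27600; k=3: 1960+1700+35·2·25=5410; k=4: 4340+0+35·34·25=34090 → min 5410.
Top-level splits: k=1: (A_1..A_1)·(A_2..A_5) → 0+5410+26·35·25 = 28160; k=2: (A_1..A_2)·(A_3..A_5) → 25480+3100+26·28·25 = 46780; k=3: (A_1..A_3)·(A_4..A_5) → 3780+1700+26·2·25 = 6780; k=4: (A_1..A_4)·(A_5..A_5) → 5548+0+26·34·25 = 27648.
Best split is after A_3, i.e. k = 3.

3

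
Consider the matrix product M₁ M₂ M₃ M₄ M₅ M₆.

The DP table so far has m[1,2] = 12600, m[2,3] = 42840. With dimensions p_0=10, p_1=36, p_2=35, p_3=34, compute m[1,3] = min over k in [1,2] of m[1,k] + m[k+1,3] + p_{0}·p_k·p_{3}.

24500

m[1,3] = min over k∈[1,2] of m[1,k]+m[k+1,3]+p_{0}·p_k·p_{3}.
k=1: 0 + 42840 + 10·36·34 = 55080; k=2: 12600 + 0 + 10·35·34 = 24500.
Minimum: 24500 at k=2.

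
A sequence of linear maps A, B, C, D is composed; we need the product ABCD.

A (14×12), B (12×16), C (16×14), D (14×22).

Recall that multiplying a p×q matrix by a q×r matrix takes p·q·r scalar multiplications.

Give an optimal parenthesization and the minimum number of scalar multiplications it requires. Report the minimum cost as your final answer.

Adjacent pairs: AB = 14·12·16 = 2688; BC = 12·16·14 = 2688; CD = 16·14·22 = 4928.
Length 3: A..C: k=1: 0+2688+14·12·14=5040; k=2: 2688+0+14·16·14=5824 → min 5040 | B..D: k=2: 0+4928+12·16·22=9152; k=3: 2688+0+12·14·22=6384 → min 6384.
Length 4: A..D: k=1: 0+6384+14·12·22=10080; k=2: 2688+4928+14·16·22=12544; k=3: 5040+0+14·14·22=9352 → min 9352.
Optimal parenthesization: ((A(BC))D) with cost 9352.

9352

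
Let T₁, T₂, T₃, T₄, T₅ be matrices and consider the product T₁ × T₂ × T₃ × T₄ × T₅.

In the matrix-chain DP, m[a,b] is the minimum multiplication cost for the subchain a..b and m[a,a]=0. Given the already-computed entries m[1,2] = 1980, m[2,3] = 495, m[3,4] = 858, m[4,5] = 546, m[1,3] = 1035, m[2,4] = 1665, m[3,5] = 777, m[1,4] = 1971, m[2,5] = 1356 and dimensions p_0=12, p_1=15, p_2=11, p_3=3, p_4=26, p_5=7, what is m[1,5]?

1833

m[1,5] = min over k∈[1,4] of m[1,k]+m[k+1,5]+p_{0}·p_k·p_{5}.
k=1: 0 + 1356 + 12·15·7 = 2616; k=2: 1980 + 777 + 12·11·7 = 3681; k=3: 1035 + 546 + 12·3·7 = 1833; k=4: 1971 + 0 + 12·26·7 = 4155.
Minimum: 1833 at k=3.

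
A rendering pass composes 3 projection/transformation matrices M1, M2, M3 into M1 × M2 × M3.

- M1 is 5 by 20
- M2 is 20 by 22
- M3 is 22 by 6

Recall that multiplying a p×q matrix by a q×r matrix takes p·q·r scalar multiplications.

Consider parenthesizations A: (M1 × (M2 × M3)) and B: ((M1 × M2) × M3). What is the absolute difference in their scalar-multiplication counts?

Order A = (M1 × (M2 × M3)): (M2 × M3): 20×22 by 22×6 → 20×6, cost 20·22·6 = 2640; (M1 × (M2 × M3)): 5×20 by 20×6 → 5×6, cost 5·20·6 = 600; cumulative 3240. Total 3240.
Order B = ((M1 × M2) × M3): (M1 × M2): 5×20 by 20×22 → 5×22, cost 5·20·22 = 2200; ((M1 × M2) × M3): 5×22 by 22×6 → 5×6, cost 5·22·6 = 660; cumulative 2860. Total 2860.
Difference: |3240 − 2860| = 380.

380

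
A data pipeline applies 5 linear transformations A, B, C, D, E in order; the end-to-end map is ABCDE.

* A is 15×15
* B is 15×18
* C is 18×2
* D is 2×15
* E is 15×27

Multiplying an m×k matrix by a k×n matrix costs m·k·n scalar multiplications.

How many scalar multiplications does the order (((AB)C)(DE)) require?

(AB): 15×15 by 15×18 → 15×18, cost 15·15·18 = 4050
((AB)C): 15×18 by 18×2 → 15×2, cost 15·18·2 = 540; cumulative 4590
(DE): 2×15 by 15×27 → 2×27, cost 2·15·27 = 810
(((AB)C)(DE)): 15×2 by 2×27 → 15×27, cost 15·2·27 = 810; cumulative 6210
Total: 6210 scalar multiplications.

6210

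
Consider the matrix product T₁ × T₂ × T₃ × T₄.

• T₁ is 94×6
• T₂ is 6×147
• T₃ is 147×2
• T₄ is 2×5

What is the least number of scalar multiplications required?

Adjacent pairs: T₁T₂ = 94·6·147 = 82908; T₂T₃ = 6·147·2 = 1764; T₃T₄ = 147·2·5 = 1470.
Length 3: T₁..T₃: k=1: 0+1764+94·6·2=2892; k=2: 82908+0+94·147·2=110544 → min 2892 | T₂..T₄: k=2: 0+1470+6·147·5=5880; k=3: 1764+0+6·2·5=1824 → min 1824.
Length 4: T₁..T₄: k=1: 0+1824+94·6·5=4644; k=2: 82908+1470+94·147·5=153468; k=3: 2892+0+94·2·5=3832 → min 3832.
Optimal order: ((T₁ × (T₂ × T₃)) × T₄) with cost 3832.

3832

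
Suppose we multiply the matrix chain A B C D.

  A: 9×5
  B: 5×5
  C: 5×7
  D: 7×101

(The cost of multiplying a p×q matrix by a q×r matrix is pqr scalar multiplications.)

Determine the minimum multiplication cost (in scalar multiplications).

6853

Adjacent pairs: AB = 9·5·5 = 225; BC = 5·5·7 = 175; CD = 5·7·101 = 3535.
Length 3: A..C: k=1: 0+175+9·5·7=490; k=2: 225+0+9·5·7=540 → min 490 | B..D: k=2: 0+3535+5·5·101=6060; k=3: 175+0+5·7·101=3710 → min 3710.
Length 4: A..D: k=1: 0+3710+9·5·101=8255; k=2: 225+3535+9·5·101=8305; k=3: 490+0+9·7·101=6853 → min 6853.
Optimal order: ((A (B C)) D) with cost 6853.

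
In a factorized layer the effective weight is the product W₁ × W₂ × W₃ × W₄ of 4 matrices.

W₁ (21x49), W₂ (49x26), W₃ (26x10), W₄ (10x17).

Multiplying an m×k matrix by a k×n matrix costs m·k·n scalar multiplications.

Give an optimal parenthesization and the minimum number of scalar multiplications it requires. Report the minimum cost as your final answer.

Adjacent pairs: W₁W₂ = 21·49·26 = 26754; W₂W₃ = 49·26·10 = 12740; W₃W₄ = 26·10·17 = 4420.
Length 3: W₁..W₃: k=1: 0+12740+21·49·10=23030; k=2: 26754+0+21·26·10=32214 → min 23030 | W₂..W₄: k=2: 0+4420+49·26·17=26078; k=3: 12740+0+49·10·17=21070 → min 21070.
Length 4: W₁..W₄: k=1: 0+21070+21·49·17=38563; k=2: 26754+4420+21·26·17=40456; k=3: 23030+0+21·10·17=26600 → min 26600.
Optimal parenthesization: ((W₁ × (W₂ × W₃)) × W₄) with cost 26600.

26600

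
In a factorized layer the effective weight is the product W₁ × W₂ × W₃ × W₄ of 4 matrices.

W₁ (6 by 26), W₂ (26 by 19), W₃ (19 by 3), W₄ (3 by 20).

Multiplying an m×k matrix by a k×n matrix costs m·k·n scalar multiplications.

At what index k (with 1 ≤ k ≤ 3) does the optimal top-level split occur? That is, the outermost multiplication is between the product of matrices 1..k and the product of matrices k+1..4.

3

Adjacent pairs: W₁W₂ = 6·26·19 = 2964; W₂W₃ = 26·19·3 = 1482; W₃W₄ = 19·3·20 = 1140.
Length 3: W₁..W₃: k=1: 0+1482+6·26·3=1950; k=2: 2964+0+6·19·3=3306 → min 1950 | W₂..W₄: k=2: 0+1140+26·19·20=11020; k=3: 1482+0+26·3·20=3042 → min 3042.
Top-level splits: k=1: (W₁..W₁)·(W₂..W₄) → 0+3042+6·26·20 = 6162; k=2: (W₁..W₂)·(W₃..W₄) → 2964+1140+6·19·20 = 6384; k=3: (W₁..W₃)·(W₄..W₄) → 1950+0+6·3·20 = 2310.
Best split is after W₃, i.e. k = 3.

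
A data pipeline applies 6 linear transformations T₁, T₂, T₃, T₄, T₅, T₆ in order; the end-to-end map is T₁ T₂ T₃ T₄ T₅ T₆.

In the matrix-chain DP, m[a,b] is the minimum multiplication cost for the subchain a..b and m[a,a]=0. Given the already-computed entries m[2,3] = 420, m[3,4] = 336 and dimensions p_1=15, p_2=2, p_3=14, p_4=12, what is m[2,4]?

m[2,4] = min over k∈[2,3] of m[2,k]+m[k+1,4]+p_{1}·p_k·p_{4}.
k=2: 0 + 336 + 15·2·12 = 696; k=3: 420 + 0 + 15·14·12 = 2940.
Minimum: 696 at k=2.

696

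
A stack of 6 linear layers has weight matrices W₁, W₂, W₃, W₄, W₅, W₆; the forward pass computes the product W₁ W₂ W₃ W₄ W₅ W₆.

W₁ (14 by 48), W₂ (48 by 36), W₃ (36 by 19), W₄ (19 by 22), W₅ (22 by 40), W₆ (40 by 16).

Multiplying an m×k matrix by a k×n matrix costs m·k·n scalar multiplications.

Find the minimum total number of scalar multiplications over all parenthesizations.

58628

Adjacent pairs: W₁W₂ = 14·48·36 = 24192; W₂W₃ = 48·36·19 = 32832; W₃W₄ = 36·19·22 = 15048; W₄W₅ = 19·22·40 = 16720; W₅W₆ = 22·40·16 = 14080.
Length 3: W₁..W₃: k=1: 0+32832+14·48·19=45600; k=2: 24192+0+14·36·19=33768 → min 33768 | W₂..W₄: k=2: 0+15048+48·36·22=53064; k=3: 32832+0+48·19·22=52896 → min 52896 | W₃..W₅: k=3: 0+16720+36·19·40=44080; k=4: 15048+0+36·22·40=46728 → min 44080 | W₄..W₆: k=4: 0+14080+19·22·16=20768; k=5: 16720+0+19·40·16=28880 → min 20768.
Length 4: W₁..W₄: k=1: 0+52896+14·48·22=67680; k=2: 24192+15048+14·36·22=50328; k=3: 33768+0+14·19·22=39620 → min 39620 | W₂..W₅: k=2: 0+44080+48·36·40=113200; k=3: 32832+16720+48·19·40=86032; k=4: 52896+0+48·22·40=95136 → min 86032 | W₃..W₆: k=3: 0+20768+36·19·16=31712; k=4: 15048+14080+36·22·16=41800; k=5: 44080+0+36·40·16=67120 → min 31712.
Length 5: W₁..W₅: k=1: 0+86032+14·48·40=112912; k=2: 24192+44080+14·36·40=88432; k=3: 33768+16720+14·19·40=61128; k=4: 39620+0+14·22·40=51940 → min 51940 | W₂..W₆: k=2: 0+31712+48·36·16=59360; k=3: 32832+20768+48·19·16=68192; k=4: 52896+14080+48·22·16=83872; k=5: 86032+0+48·40·16=116752 → min 59360.
Length 6: W₁..W₆: k=1: 0+59360+14·48·16=70112; k=2: 24192+31712+14·36·16=63968; k=3: 33768+20768+14·19·16=58792; k=4: 39620+14080+14·22·16=58628; k=5: 51940+0+14·40·16=60900 → min 58628.
Optimal order: ((((W₁ W₂) W₃) W₄) (W₅ W₆)) with cost 58628.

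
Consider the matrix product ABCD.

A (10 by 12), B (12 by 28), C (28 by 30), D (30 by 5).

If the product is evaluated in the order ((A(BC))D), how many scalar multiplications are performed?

15180

(BC): 12×28 by 28×30 → 12×30, cost 12·28·30 = 10080
(A(BC)): 10×12 by 12×30 → 10×30, cost 10·12·30 = 3600; cumulative 13680
((A(BC))D): 10×30 by 30×5 → 10×5, cost 10·30·5 = 1500; cumulative 15180
Total: 15180 scalar multiplications.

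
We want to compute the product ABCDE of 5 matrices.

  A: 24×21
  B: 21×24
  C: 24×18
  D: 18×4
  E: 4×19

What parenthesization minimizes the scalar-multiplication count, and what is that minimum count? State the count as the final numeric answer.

Adjacent pairs: AB = 24·21·24 = 12096; BC = 21·24·18 = 9072; CD = 24·18·4 = 1728; DE = 18·4·19 = 1368.
Length 3: A..C: k=1: 0+9072+24·21·18=18144; k=2: 12096+0+24·24·18=22464 → min 18144 | B..D: k=2: 0+1728+21·24·4=3744; k=3: 9072+0+21·18·4=10584 → min 3744 | C..E: k=3: 0+1368+24·18·19=9576; k=4: 1728+0+24·4·19=3552 → min 3552.
Length 4: A..D: k=1: 0+3744+24·21·4=5760; k=2: 12096+1728+24·24·4=16128; k=3: 18144+0+24·18·4=19872 → min 5760 | B..E: k=2: 0+3552+21·24·19=13128; k=3: 9072+1368+21·18·19=17622; k=4: 3744+0+21·4·19=5340 → min 5340.
Length 5: A..E: k=1: 0+5340+24·21·19=14916; k=2: 12096+3552+24·24·19=26592; k=3: 18144+1368+24·18·19=27720; k=4: 5760+0+24·4·19=7584 → min 7584.
Optimal parenthesization: ((A(B(CD)))E) with cost 7584.

7584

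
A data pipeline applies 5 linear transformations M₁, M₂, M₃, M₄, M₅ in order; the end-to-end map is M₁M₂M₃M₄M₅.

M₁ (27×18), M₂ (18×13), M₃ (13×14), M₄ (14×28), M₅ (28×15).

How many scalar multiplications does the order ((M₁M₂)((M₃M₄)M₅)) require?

(M₁M₂): 27×18 by 18×13 → 27×13, cost 27·18·13 = 6318
(M₃M₄): 13×14 by 14×28 → 13×28, cost 13·14·28 = 5096
((M₃M₄)M₅): 13×28 by 28×15 → 13×15, cost 13·28·15 = 5460; cumulative 10556
((M₁M₂)((M₃M₄)M₅)): 27×13 by 13×15 → 27×15, cost 27·13·15 = 5265; cumulative 22139
Total: 22139 scalar multiplications.

22139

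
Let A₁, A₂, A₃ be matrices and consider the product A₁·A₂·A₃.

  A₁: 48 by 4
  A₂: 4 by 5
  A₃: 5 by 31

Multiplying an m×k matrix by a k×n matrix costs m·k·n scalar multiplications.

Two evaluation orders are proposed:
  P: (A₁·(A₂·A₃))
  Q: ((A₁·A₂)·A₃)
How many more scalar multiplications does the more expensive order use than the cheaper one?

1828

Order P = (A₁·(A₂·A₃)): (A₂·A₃): 4×5 by 5×31 → 4×31, cost 4·5·31 = 620; (A₁·(A₂·A₃)): 48×4 by 4×31 → 48×31, cost 48·4·31 = 5952; cumulative 6572. Total 6572.
Order Q = ((A₁·A₂)·A₃): (A₁·A₂): 48×4 by 4×5 → 48×5, cost 48·4·5 = 960; ((A₁·A₂)·A₃): 48×5 by 5×31 → 48×31, cost 48·5·31 = 7440; cumulative 8400. Total 8400.
Difference: |6572 − 8400| = 1828.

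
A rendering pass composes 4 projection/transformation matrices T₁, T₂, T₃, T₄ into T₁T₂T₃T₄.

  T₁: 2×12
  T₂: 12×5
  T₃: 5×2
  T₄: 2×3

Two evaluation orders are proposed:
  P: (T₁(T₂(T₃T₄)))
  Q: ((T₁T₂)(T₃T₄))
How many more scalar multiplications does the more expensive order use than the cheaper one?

Order P = (T₁(T₂(T₃T₄))): (T₃T₄): 5×2 by 2×3 → 5×3, cost 5·2·3 = 30; (T₂(T₃T₄)): 12×5 by 5×3 → 12×3, cost 12·5·3 = 180; cumulative 210; (T₁(T₂(T₃T₄))): 2×12 by 12×3 → 2×3, cost 2·12·3 = 72; cumulative 282. Total 282.
Order Q = ((T₁T₂)(T₃T₄)): (T₁T₂): 2×12 by 12×5 → 2×5, cost 2·12·5 = 120; (T₃T₄): 5×2 by 2×3 → 5×3, cost 5·2·3 = 30; ((T₁T₂)(T₃T₄)): 2×5 by 5×3 → 2×3, cost 2·5·3 = 30; cumulative 180. Total 180.
Difference: |282 − 180| = 102.

102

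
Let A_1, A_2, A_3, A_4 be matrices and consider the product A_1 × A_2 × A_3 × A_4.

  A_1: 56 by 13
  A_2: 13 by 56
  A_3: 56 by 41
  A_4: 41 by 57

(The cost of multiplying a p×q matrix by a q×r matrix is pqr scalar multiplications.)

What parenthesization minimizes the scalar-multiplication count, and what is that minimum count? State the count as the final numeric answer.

Adjacent pairs: A_1A_2 = 56·13·56 = 40768; A_2A_3 = 13·56·41 = 29848; A_3A_4 = 56·41·57 = 130872.
Length 3: A_1..A_3: k=1: 0+29848+56·13·41=59696; k=2: 40768+0+56·56·41=169344 → min 59696 | A_2..A_4: k=2: 0+130872+13·56·57=172368; k=3: 29848+0+13·41·57=60229 → min 60229.
Length 4: A_1..A_4: k=1: 0+60229+56·13·57=101725; k=2: 40768+130872+56·56·57=350392; k=3: 59696+0+56·41·57=190568 → min 101725.
Optimal parenthesization: (A_1 × ((A_2 × A_3) × A_4)) with cost 101725.

101725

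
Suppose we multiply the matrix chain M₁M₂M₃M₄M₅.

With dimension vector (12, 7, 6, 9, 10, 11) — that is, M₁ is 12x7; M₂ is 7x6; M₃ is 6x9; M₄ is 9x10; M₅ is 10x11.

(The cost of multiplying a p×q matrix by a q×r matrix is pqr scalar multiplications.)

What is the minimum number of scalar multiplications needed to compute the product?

Adjacent pairs: M₁M₂ = 12·7·6 = 504; M₂M₃ = 7·6·9 = 378; M₃M₄ = 6·9·10 = 540; M₄M₅ = 9·10·11 = 990.
Length 3: M₁..M₃: k=1: 0+378+12·7·9=1134; k=2: 504+0+12·6·9=1152 → min 1134 | M₂..M₄: k=2: 0+540+7·6·10=960; k=3: 378+0+7·9·10=1008 → min 960 | M₃..M₅: k=3: 0+990+6·9·11=1584; k=4: 540+0+6·10·11=1200 → min 1200.
Length 4: M₁..M₄: k=1: 0+960+12·7·10=1800; k=2: 504+540+12·6·10=1764; k=3: 1134+0+12·9·10=2214 → min 1764 | M₂..M₅: k=2: 0+1200+7·6·11=1662; k=3: 378+990+7·9·11=2061; k=4: 960+0+7·10·11=1730 → min 1662.
Length 5: M₁..M₅: k=1: 0+1662+12·7·11=2586; k=2: 504+1200+12·6·11=2496; k=3: 1134+990+12·9·11=3312; k=4: 1764+0+12·10·11=3084 → min 2496.
Optimal order: ((M₁M₂)((M₃M₄)M₅)) with cost 2496.

2496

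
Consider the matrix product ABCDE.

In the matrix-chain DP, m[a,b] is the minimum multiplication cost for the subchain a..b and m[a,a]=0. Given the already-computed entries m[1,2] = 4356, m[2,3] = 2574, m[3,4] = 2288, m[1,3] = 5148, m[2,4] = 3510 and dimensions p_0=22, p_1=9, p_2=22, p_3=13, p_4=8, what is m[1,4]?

5094

m[1,4] = min over k∈[1,3] of m[1,k]+m[k+1,4]+p_{0}·p_k·p_{4}.
k=1: 0 + 3510 + 22·9·8 = 5094; k=2: 4356 + 2288 + 22·22·8 = 10516; k=3: 5148 + 0 + 22·13·8 = 7436.
Minimum: 5094 at k=1.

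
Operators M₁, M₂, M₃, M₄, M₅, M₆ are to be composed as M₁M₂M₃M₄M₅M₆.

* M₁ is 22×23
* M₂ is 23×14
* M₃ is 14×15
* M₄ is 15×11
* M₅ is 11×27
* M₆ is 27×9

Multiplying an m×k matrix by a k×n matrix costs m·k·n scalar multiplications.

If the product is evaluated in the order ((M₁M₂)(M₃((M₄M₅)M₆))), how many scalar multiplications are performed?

(M₁M₂): 22×23 by 23×14 → 22×14, cost 22·23·14 = 7084
(M₄M₅): 15×11 by 11×27 → 15×27, cost 15·11·27 = 4455
((M₄M₅)M₆): 15×27 by 27×9 → 15×9, cost 15·27·9 = 3645; cumulative 8100
(M₃((M₄M₅)M₆)): 14×15 by 15×9 → 14×9, cost 14·15·9 = 1890; cumulative 9990
((M₁M₂)(M₃((M₄M₅)M₆))): 22×14 by 14×9 → 22×9, cost 22·14·9 = 2772; cumulative 19846
Total: 19846 scalar multiplications.

19846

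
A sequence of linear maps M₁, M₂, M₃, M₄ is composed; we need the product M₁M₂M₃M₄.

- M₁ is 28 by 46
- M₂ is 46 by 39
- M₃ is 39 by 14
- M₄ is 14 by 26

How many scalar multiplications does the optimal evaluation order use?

53340

Adjacent pairs: M₁M₂ = 28·46·39 = 50232; M₂M₃ = 46·39·14 = 25116; M₃M₄ = 39·14·26 = 14196.
Length 3: M₁..M₃: k=1: 0+25116+28·46·14=43148; k=2: 50232+0+28·39·14=65520 → min 43148 | M₂..M₄: k=2: 0+14196+46·39·26=60840; k=3: 25116+0+46·14·26=41860 → min 41860.
Length 4: M₁..M₄: k=1: 0+41860+28·46·26=75348; k=2: 50232+14196+28·39·26=92820; k=3: 43148+0+28·14·26=53340 → min 53340.
Optimal order: ((M₁(M₂M₃))M₄) with cost 53340.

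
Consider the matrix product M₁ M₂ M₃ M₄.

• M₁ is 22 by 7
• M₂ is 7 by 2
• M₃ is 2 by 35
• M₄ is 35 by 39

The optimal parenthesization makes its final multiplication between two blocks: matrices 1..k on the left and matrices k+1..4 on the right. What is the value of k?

Adjacent pairs: M₁M₂ = 22·7·2 = 308; M₂M₃ = 7·2·35 = 490; M₃M₄ = 2·35·39 = 2730.
Length 3: M₁..M₃: k=1: 0+490+22·7·35=5880; k=2: 308+0+22·2·35=1848 → min 1848 | M₂..M₄: k=2: 0+2730+7·2·39=3276; k=3: 490+0+7·35·39=10045 → min 3276.
Top-level splits: k=1: (M₁..M₁)·(M₂..M₄) → 0+3276+22·7·39 = 9282; k=2: (M₁..M₂)·(M₃..M₄) → 308+2730+22·2·39 = 4754; k=3: (M₁..M₃)·(M₄..M₄) → 1848+0+22·35·39 = 31878.
Best split is after M₂, i.e. k = 2.

2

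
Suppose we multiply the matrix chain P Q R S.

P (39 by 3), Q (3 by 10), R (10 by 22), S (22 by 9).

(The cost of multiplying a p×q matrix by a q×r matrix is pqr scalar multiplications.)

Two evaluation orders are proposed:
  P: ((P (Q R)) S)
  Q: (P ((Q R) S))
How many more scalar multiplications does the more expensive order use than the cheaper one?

Order P = ((P (Q R)) S): (Q R): 3×10 by 10×22 → 3×22, cost 3·10·22 = 660; (P (Q R)): 39×3 by 3×22 → 39×22, cost 39·3·22 = 2574; cumulative 3234; ((P (Q R)) S): 39×22 by 22×9 → 39×9, cost 39·22·9 = 7722; cumulative 10956. Total 10956.
Order Q = (P ((Q R) S)): (Q R): 3×10 by 10×22 → 3×22, cost 3·10·22 = 660; ((Q R) S): 3×22 by 22×9 → 3×9, cost 3·22·9 = 594; cumulative 1254; (P ((Q R) S)): 39×3 by 3×9 → 39×9, cost 39·3·9 = 1053; cumulative 2307. Total 2307.
Difference: |10956 − 2307| = 8649.

8649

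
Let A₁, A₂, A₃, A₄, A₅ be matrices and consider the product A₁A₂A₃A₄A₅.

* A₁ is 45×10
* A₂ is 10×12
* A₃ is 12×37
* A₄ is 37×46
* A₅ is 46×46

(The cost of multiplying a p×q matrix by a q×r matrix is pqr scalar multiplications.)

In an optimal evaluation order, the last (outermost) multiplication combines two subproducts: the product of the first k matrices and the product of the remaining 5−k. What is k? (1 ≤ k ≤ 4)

Adjacent pairs: A₁A₂ = 45·10·12 = 5400; A₂A₃ = 10·12·37 = 4440; A₃A₄ = 12·37·46 = 20424; A₄A₅ = 37·46·46 = 78292.
Length 3: A₁..A₃: k=1: 0+4440+45·10·37=21090; k=2: 5400+0+45·12·37=25380 → min 21090 | A₂..A₄: k=2: 0+20424+10·12·46=25944; k=3: 4440+0+10·37·46=21460 → min 21460 | A₃..A₅: k=3: 0+78292+12·37·46=98716; k=4: 20424+0+12·46·46=45816 → min 45816.
Length 4: A₁..A₄: k=1: 0+21460+45·10·46=42160; k=2: 5400+20424+45·12·46=50664; k=3: 21090+0+45·37·46=97680 → min 42160 | A₂..A₅: k=2: 0+45816+10·12·46=51336; k=3: 4440+78292+10·37·46=99752; k=4: 21460+0+10·46·46=42620 → min 42620.
Top-level splits: k=1: (A₁..A₁)·(A₂..A₅) → 0+42620+45·10·46 = 63320; k=2: (A₁..A₂)·(A₃..A₅) → 5400+45816+45·12·46 = 76056; k=3: (A₁..A₃)·(A₄..A₅) → 21090+78292+45·37·46 = 175972; k=4: (A₁..A₄)·(A₅..A₅) → 42160+0+45·46·46 = 137380.
Best split is after A₁, i.e. k = 1.

1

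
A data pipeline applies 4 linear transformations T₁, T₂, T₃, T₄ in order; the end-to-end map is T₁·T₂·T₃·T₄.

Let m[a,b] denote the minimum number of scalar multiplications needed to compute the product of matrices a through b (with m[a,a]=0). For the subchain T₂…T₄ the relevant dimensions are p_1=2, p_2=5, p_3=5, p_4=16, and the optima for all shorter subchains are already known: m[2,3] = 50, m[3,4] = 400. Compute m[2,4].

210

m[2,4] = min over k∈[2,3] of m[2,k]+m[k+1,4]+p_{1}·p_k·p_{4}.
k=2: 0 + 400 + 2·5·16 = 560; k=3: 50 + 0 + 2·5·16 = 210.
Minimum: 210 at k=3.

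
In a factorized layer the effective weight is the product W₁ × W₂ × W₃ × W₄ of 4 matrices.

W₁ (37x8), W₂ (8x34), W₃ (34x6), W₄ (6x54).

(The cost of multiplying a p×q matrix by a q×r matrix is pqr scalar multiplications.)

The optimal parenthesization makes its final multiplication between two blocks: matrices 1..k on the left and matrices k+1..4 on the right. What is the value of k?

3

Adjacent pairs: W₁W₂ = 37·8·34 = 10064; W₂W₃ = 8·34·6 = 1632; W₃W₄ = 34·6·54 = 11016.
Length 3: W₁..W₃: k=1: 0+1632+37·8·6=3408; k=2: 10064+0+37·34·6=17612 → min 3408 | W₂..W₄: k=2: 0+11016+8·34·54=25704; k=3: 1632+0+8·6·54=4224 → min 4224.
Top-level splits: k=1: (W₁..W₁)·(W₂..W₄) → 0+4224+37·8·54 = 20208; k=2: (W₁..W₂)·(W₃..W₄) → 10064+11016+37·34·54 = 89012; k=3: (W₁..W₃)·(W₄..W₄) → 3408+0+37·6·54 = 15396.
Best split is after W₃, i.e. k = 3.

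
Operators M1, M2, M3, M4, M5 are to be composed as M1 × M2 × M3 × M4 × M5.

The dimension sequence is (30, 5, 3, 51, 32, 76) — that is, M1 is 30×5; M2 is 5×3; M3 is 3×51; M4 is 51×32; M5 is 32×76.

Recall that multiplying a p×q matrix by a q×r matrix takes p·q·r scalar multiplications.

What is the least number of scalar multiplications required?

Adjacent pairs: M1M2 = 30·5·3 = 450; M2M3 = 5·3·51 = 765; M3M4 = 3·51·32 = 4896; M4M5 = 51·32·76 = 124032.
Length 3: M1..M3: k=1: 0+765+30·5·51=8415; k=2: 450+0+30·3·51=5040 → min 5040 | M2..M4: k=2: 0+4896+5·3·32=5376; k=3: 765+0+5·51·32=8925 → min 5376 | M3..M5: k=3: 0+124032+3·51·76=135660; k=4: 4896+0+3·32·76=12192 → min 12192.
Length 4: M1..M4: k=1: 0+5376+30·5·32=10176; k=2: 450+4896+30·3·32=8226; k=3: 5040+0+30·51·32=54000 → min 8226 | M2..M5: k=2: 0+12192+5·3·76=13332; k=3: 765+124032+5·51·76=144177; k=4: 5376+0+5·32·76=17536 → min 13332.
Length 5: M1..M5: k=1: 0+13332+30·5·76=24732; k=2: 450+12192+30·3·76=19482; k=3: 5040+124032+30·51·76=245352; k=4: 8226+0+30·32·76=81186 → min 19482.
Optimal order: ((M1 × M2) × ((M3 × M4) × M5)) with cost 19482.

19482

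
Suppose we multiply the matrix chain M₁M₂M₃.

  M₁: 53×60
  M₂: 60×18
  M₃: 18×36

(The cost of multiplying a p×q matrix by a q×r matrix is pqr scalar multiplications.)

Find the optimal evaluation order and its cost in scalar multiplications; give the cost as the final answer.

(M₁(M₂M₃)): cost 153360.
((M₁M₂)M₃): cost 91584.
Optimal: ((M₁M₂)M₃) with cost 91584.

91584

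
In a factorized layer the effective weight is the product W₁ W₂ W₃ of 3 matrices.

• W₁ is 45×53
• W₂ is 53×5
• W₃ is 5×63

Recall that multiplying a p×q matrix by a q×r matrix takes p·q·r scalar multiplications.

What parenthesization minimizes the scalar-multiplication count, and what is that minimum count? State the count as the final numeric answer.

26100

(W₁ (W₂ W₃)): cost 166950.
((W₁ W₂) W₃): cost 26100.
Optimal: ((W₁ W₂) W₃) with cost 26100.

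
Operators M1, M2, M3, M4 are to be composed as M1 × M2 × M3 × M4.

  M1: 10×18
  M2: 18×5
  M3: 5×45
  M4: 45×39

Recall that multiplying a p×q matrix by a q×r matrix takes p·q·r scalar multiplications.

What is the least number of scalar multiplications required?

11625

Adjacent pairs: M1M2 = 10·18·5 = 900; M2M3 = 18·5·45 = 4050; M3M4 = 5·45·39 = 8775.
Length 3: M1..M3: k=1: 0+4050+10·18·45=12150; k=2: 900+0+10·5·45=3150 → min 3150 | M2..M4: k=2: 0+8775+18·5·39=12285; k=3: 4050+0+18·45·39=35640 → min 12285.
Length 4: M1..M4: k=1: 0+12285+10·18·39=19305; k=2: 900+8775+10·5·39=11625; k=3: 3150+0+10·45·39=20700 → min 11625.
Optimal order: ((M1 × M2) × (M3 × M4)) with cost 11625.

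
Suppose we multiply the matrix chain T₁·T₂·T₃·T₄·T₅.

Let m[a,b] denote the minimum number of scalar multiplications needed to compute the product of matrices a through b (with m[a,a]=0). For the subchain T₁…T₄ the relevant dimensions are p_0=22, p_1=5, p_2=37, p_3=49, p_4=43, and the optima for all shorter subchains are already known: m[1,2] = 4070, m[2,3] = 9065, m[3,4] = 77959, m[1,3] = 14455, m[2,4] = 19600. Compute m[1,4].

m[1,4] = min over k∈[1,3] of m[1,k]+m[k+1,4]+p_{0}·p_k·p_{4}.
k=1: 0 + 19600 + 22·5·43 = 24330; k=2: 4070 + 77959 + 22·37·43 = 117031; k=3: 14455 + 0 + 22·49·43 = 60809.
Minimum: 24330 at k=1.

24330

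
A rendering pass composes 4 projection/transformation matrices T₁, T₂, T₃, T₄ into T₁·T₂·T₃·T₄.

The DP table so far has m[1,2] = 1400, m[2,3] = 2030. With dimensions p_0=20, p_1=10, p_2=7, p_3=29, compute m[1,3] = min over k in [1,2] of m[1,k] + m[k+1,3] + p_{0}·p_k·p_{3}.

5460

m[1,3] = min over k∈[1,2] of m[1,k]+m[k+1,3]+p_{0}·p_k·p_{3}.
k=1: 0 + 2030 + 20·10·29 = 7830; k=2: 1400 + 0 + 20·7·29 = 5460.
Minimum: 5460 at k=2.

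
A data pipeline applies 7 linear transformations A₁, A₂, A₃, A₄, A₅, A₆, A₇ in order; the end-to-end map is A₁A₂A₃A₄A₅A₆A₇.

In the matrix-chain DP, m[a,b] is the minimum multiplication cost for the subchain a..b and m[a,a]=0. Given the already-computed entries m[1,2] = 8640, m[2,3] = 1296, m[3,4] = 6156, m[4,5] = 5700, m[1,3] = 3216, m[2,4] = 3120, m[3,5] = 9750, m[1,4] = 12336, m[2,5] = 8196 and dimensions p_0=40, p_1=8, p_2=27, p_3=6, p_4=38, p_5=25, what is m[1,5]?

14916

m[1,5] = min over k∈[1,4] of m[1,k]+m[k+1,5]+p_{0}·p_k·p_{5}.
k=1: 0 + 8196 + 40·8·25 = 16196; k=2: 8640 + 9750 + 40·27·25 = 45390; k=3: 3216 + 5700 + 40·6·25 = 14916; k=4: 12336 + 0 + 40·38·25 = 50336.
Minimum: 14916 at k=3.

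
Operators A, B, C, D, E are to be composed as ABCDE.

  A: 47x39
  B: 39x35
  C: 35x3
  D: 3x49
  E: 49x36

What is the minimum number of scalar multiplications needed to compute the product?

19962

Adjacent pairs: AB = 47·39·35 = 64155; BC = 39·35·3 = 4095; CD = 35·3·49 = 5145; DE = 3·49·36 = 5292.
Length 3: A..C: k=1: 0+4095+47·39·3=9594; k=2: 64155+0+47·35·3=69090 → min 9594 | B..D: k=2: 0+5145+39·35·49=72030; k=3: 4095+0+39·3·49=9828 → min 9828 | C..E: k=3: 0+5292+35·3·36=9072; k=4: 5145+0+35·49·36=66885 → min 9072.
Length 4: A..D: k=1: 0+9828+47·39·49=99645; k=2: 64155+5145+47·35·49=149905; k=3: 9594+0+47·3·49=16503 → min 16503 | B..E: k=2: 0+9072+39·35·36=58212; k=3: 4095+5292+39·3·36=13599; k=4: 9828+0+39·49·36=78624 → min 13599.
Length 5: A..E: k=1: 0+13599+47·39·36=79587; k=2: 64155+9072+47·35·36=132447; k=3: 9594+5292+47·3·36=19962; k=4: 16503+0+47·49·36=99411 → min 19962.
Optimal order: ((A(BC))(DE)) with cost 19962.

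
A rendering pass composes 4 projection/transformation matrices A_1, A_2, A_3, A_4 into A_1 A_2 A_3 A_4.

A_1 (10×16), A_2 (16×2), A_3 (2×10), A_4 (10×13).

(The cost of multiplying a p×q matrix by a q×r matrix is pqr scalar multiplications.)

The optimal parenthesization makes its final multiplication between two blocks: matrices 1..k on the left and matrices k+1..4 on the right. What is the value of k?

2

Adjacent pairs: A_1A_2 = 10·16·2 = 320; A_2A_3 = 16·2·10 = 320; A_3A_4 = 2·10·13 = 260.
Length 3: A_1..A_3: k=1: 0+320+10·16·10=1920; k=2: 320+0+10·2·10=520 → min 520 | A_2..A_4: k=2: 0+260+16·2·13=676; k=3: 320+0+16·10·13=2400 → min 676.
Top-level splits: k=1: (A_1..A_1)·(A_2..A_4) → 0+676+10·16·13 = 2756; k=2: (A_1..A_2)·(A_3..A_4) → 320+260+10·2·13 = 840; k=3: (A_1..A_3)·(A_4..A_4) → 520+0+10·10·13 = 1820.
Best split is after A_2, i.e. k = 2.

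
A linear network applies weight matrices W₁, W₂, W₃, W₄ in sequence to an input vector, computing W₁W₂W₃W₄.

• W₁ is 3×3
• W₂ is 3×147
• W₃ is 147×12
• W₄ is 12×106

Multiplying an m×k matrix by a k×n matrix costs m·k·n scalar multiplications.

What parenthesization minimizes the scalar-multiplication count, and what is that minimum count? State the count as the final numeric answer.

Adjacent pairs: W₁W₂ = 3·3·147 = 1323; W₂W₃ = 3·147·12 = 5292; W₃W₄ = 147·12·106 = 186984.
Length 3: W₁..W₃: k=1: 0+5292+3·3·12=5400; k=2: 1323+0+3·147·12=6615 → min 5400 | W₂..W₄: k=2: 0+186984+3·147·106=233730; k=3: 5292+0+3·12·106=9108 → min 9108.
Length 4: W₁..W₄: k=1: 0+9108+3·3·106=10062; k=2: 1323+186984+3·147·106=235053; k=3: 5400+0+3·12·106=9216 → min 9216.
Optimal parenthesization: ((W₁(W₂W₃))W₄) with cost 9216.

9216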